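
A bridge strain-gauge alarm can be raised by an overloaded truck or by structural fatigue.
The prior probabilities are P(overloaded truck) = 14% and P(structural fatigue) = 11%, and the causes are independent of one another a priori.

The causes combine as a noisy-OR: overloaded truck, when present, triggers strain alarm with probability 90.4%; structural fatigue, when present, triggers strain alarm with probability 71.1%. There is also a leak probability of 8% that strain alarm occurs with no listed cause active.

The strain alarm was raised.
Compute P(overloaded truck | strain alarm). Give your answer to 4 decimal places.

P(overloaded truck | strain alarm) ≈ 0.4960

Under noisy-OR, P(strain alarm | causes) = 1 − (1−0.08)·∏(1−qᵢ) over the active causes.
Sum P(strain alarm|·) weighted by the priors over the 4 (overloaded truck, structural fatigue) configurations:
  P(strain alarm) = 0.08·0.86·0.89 + 0.73412·0.86·0.11 + 0.91168·0.14·0.89 + 0.974476·0.14·0.11
        = 0.061232 + 0.069448 + 0.113595 + 0.015007 = 0.259282
The terms with overloaded truck present sum to 0.128602, so
  P(overloaded truck | strain alarm) = 0.128602 / 0.259282 ≈ 0.4960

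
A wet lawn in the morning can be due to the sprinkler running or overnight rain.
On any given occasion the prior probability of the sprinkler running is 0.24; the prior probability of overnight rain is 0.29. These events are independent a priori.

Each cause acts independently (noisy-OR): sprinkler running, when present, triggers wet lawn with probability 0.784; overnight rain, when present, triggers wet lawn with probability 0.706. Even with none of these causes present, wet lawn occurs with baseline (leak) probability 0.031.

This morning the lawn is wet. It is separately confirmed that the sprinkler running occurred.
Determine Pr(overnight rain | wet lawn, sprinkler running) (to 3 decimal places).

Pr(overnight rain | wet lawn, sprinkler running) ≈ 0.327

Under noisy-OR, P(wet lawn | causes) = 1 − (1−0.031)·∏(1−qᵢ) over the active causes.
P(wet lawn | sprinkler running) = 0.790696*0.71 + 0.938465*0.29 = 0.561394 + 0.272155 = 0.833549
Of this, 0.272155 comes from 0.938465*0.29 (the overnight rain=true cases).
So P(overnight rain | wet lawn, sprinkler running) = 0.272155/0.833549 ≈ 0.327.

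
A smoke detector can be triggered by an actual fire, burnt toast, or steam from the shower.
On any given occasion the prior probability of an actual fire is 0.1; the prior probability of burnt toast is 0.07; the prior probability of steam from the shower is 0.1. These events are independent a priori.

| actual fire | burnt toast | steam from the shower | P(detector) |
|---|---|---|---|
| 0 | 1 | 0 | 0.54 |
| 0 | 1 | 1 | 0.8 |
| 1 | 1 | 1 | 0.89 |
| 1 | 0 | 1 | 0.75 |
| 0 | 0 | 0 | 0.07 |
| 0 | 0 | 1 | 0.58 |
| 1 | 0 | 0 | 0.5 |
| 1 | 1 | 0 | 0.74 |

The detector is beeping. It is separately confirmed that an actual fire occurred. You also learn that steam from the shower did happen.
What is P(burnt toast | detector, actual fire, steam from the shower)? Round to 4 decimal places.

P(burnt toast | detector, actual fire, steam from the shower) ≈ 0.0820

Sum P(detector|·) weighted by the priors over both values of burnt toast:
  P(detector | actual fire, steam from the shower) = 0.75·0.93 + 0.89·0.07
        = 0.697500 + 0.062300 = 0.759800
Configurations with burnt toast contribute 0.062300, so
  P(burnt toast | detector, actual fire, steam from the shower) = 0.062300 / 0.759800 ≈ 0.0820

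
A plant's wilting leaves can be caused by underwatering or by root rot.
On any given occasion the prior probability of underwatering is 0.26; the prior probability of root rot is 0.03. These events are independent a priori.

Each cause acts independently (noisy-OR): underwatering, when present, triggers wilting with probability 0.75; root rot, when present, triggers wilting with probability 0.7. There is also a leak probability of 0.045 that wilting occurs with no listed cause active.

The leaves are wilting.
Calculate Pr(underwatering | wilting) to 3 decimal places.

Pr(underwatering | wilting) ≈ 0.805

Under noisy-OR, P(wilting | causes) = 1 − (1−0.045)·∏(1−qᵢ) over the active causes.
Enumerate the 4 (underwatering, root rot) configurations and weight by the priors:
  P(wilting) = 0.045·0.74·0.97 + 0.7135·0.74·0.03 + 0.76125·0.26·0.97 + 0.928375·0.26·0.03
        = 0.032301 + 0.015840 + 0.191987 + 0.007241 = 0.247369
Keeping only the underwatering-present terms gives 0.199228, so
  P(underwatering | wilting) = 0.199228 / 0.247369 ≈ 0.805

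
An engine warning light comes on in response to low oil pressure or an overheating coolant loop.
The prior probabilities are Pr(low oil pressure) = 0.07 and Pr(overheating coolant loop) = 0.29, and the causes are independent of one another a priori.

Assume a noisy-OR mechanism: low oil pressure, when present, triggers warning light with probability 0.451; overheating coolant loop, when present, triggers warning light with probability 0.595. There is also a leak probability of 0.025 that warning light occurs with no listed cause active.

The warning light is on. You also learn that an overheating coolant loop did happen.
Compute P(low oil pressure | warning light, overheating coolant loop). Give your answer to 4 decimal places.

Under noisy-OR, P(warning light | causes) = 1 − (1−0.025)·∏(1−qᵢ) over the active causes.
P(warning light | overheating coolant loop) = 0.605125×0.93 + 0.783214×0.07 = 0.562766 + 0.054825 = 0.617591
Restricting to configurations with low oil pressure present: 0.783214×0.07 = 0.054825.
Hence the posterior is 0.054825/0.617591 ≈ 0.0888.

P(low oil pressure | warning light, overheating coolant loop) ≈ 0.0888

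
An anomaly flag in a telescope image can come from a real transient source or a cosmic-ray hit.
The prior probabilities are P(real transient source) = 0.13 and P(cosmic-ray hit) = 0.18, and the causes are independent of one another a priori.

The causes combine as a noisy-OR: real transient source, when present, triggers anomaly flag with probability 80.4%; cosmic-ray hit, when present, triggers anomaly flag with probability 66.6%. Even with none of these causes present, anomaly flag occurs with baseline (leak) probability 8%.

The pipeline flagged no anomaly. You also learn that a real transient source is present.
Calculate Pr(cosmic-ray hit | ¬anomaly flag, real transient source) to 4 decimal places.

Pr(cosmic-ray hit | ¬anomaly flag, real transient source) ≈ 0.0683

Under noisy-OR, P(anomaly flag | causes) = 1 − (1−0.08)·∏(1−qᵢ) over the active causes.
By total probability over both values of cosmic-ray hit:
  P(¬anomaly flag | real transient source) = 0.18032×0.82 + 0.060227×0.18
        = 0.147862 + 0.010841 = 0.158703
Configurations with cosmic-ray hit contribute 0.010841, so
  P(cosmic-ray hit | ¬anomaly flag, real transient source) = 0.010841 / 0.158703 ≈ 0.0683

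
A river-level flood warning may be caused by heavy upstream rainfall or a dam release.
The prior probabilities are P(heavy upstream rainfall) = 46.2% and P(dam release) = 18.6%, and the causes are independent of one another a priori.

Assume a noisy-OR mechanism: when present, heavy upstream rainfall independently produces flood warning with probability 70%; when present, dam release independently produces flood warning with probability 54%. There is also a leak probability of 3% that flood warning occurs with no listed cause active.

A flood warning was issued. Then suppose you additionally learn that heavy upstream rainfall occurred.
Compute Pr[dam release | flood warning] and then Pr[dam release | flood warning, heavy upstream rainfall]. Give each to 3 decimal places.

Under noisy-OR, P(flood warning | causes) = 1 − (1−0.03)·∏(1−qᵢ) over the active causes.
Numerator (weight on configurations with dam release): 0.055418 + 0.074429 = 0.129847
Normalizer over all consistent configurations: 0.03×0.538×0.814 + 0.5538×0.538×0.186 + 0.709×0.462×0.814 + 0.86614×0.462×0.186 = 0.409617
P(dam release | flood warning) = 0.129847/0.409617 ≈ 0.317

Now also conditioning on heavy upstream rainfall=true:
Enumerate both values of dam release and weight by the priors:
  P(flood warning | heavy upstream rainfall) = 0.709*0.814 + 0.86614*0.186
        = 0.577126 + 0.161102 = 0.738228
Configurations with dam release contribute 0.161102, so
  P(dam release | flood warning, heavy upstream rainfall) = 0.161102 / 0.738228 ≈ 0.218

Pr[dam release | flood warning] ≈ 0.317; Pr[dam release | flood warning, heavy upstream rainfall] ≈ 0.218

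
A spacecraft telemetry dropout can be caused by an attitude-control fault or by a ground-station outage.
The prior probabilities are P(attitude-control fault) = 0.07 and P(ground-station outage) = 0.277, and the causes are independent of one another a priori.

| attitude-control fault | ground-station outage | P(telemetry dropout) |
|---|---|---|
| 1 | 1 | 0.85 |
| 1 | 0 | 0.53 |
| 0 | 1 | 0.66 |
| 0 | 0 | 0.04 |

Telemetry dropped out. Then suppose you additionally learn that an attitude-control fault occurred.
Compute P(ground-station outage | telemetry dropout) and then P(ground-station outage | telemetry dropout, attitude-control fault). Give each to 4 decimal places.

P(ground-station outage | telemetry dropout) ≈ 0.7764; P(ground-station outage | telemetry dropout, attitude-control fault) ≈ 0.3806

By total probability over the 4 (attitude-control fault, ground-station outage) configurations:
  P(telemetry dropout) = 0.04·0.93·0.723 + 0.66·0.93·0.277 + 0.53·0.07·0.723 + 0.85·0.07·0.277
        = 0.026896 + 0.170023 + 0.026823 + 0.016482 = 0.240224
Configurations with ground-station outage contribute 0.186505, so
  P(ground-station outage | telemetry dropout) = 0.186505 / 0.240224 ≈ 0.7764

Now also conditioning on attitude-control fault=true:
For the numerator, keep only ground-station outage=true terms: 0.85·0.277 = 0.235450
The normalizing constant is 0.53·0.723 + 0.85·0.277 = 0.618640
Posterior = 0.235450 / 0.618640 ≈ 0.3806
Conditioning on attitude-control fault lowers the posterior on ground-station outage: the classic explaining-away effect in a common-effect structure.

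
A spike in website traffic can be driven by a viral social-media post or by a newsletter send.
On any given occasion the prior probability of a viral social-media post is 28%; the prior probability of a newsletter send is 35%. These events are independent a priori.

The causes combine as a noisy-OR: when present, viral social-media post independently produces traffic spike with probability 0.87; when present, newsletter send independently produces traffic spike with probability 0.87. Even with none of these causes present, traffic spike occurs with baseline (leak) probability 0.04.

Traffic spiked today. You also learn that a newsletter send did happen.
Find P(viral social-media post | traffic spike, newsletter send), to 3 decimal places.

P(viral social-media post | traffic spike, newsletter send) ≈ 0.304

Under noisy-OR, P(traffic spike | causes) = 1 − (1−0.04)·∏(1−qᵢ) over the active causes.
Weight on viral social-media post=true, given the evidence: 0.983776·0.28 = 0.275457
Normalizer over all consistent configurations: 0.8752·0.72 + 0.983776·0.28 = 0.905601
P(viral social-media post | traffic spike, newsletter send) = 0.275457/0.905601 ≈ 0.304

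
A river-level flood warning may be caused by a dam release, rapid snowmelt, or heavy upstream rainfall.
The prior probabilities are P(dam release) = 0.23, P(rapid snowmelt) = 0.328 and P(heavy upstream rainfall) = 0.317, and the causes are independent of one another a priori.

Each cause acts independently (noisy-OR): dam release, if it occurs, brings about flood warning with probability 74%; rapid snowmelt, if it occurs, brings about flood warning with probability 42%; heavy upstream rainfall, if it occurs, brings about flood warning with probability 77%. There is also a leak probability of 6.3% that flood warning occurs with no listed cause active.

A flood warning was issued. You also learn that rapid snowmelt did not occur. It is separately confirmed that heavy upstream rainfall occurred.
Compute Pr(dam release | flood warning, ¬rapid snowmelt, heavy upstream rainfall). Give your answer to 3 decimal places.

Pr(dam release | flood warning, ¬rapid snowmelt, heavy upstream rainfall) ≈ 0.264

Under noisy-OR, P(flood warning | causes) = 1 − (1−0.063)·∏(1−qᵢ) over the active causes.
Sum P(flood warning|·) weighted by the priors over both values of dam release:
  P(flood warning | ¬rapid snowmelt, heavy upstream rainfall) = 0.78449*0.77 + 0.943967*0.23
        = 0.604057 + 0.217112 = 0.821169
The terms with dam release present sum to 0.217112, so
  P(dam release | flood warning, ¬rapid snowmelt, heavy upstream rainfall) = 0.217112 / 0.821169 ≈ 0.264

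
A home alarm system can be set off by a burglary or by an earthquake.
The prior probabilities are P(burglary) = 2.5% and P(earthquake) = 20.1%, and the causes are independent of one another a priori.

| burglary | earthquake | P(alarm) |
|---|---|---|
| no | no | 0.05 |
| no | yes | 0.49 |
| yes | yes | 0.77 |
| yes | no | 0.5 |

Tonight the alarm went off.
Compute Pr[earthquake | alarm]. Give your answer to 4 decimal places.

Weight on earthquake=true, given the evidence: 0.096028 + 0.003869 = 0.099897
The normalizing constant is 0.05×0.975×0.799 + 0.49×0.975×0.201 + 0.5×0.025×0.799 + 0.77×0.025×0.201 = 0.148836
P(earthquake | alarm) = 0.099897/0.148836 ≈ 0.6712

Pr[earthquake | alarm] ≈ 0.6712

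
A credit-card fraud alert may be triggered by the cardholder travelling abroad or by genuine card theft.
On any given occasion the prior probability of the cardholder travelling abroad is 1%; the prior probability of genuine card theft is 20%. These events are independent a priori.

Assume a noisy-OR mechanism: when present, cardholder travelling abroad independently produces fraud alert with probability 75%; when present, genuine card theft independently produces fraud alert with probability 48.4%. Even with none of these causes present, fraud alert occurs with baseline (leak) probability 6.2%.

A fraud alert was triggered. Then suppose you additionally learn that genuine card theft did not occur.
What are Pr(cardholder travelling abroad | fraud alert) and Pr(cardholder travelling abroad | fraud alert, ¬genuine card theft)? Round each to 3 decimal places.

Under noisy-OR, P(fraud alert | causes) = 1 − (1−0.062)·∏(1−qᵢ) over the active causes.
P(fraud alert) = 0.062·0.99·0.8 + 0.515992·0.99·0.2 + 0.7655·0.01·0.8 + 0.878998·0.01·0.2 = 0.049104 + 0.102166 + 0.006124 + 0.001758 = 0.159152
Of this, 0.007882 comes from 0.006124 + 0.001758 (the cardholder travelling abroad=true cases).
P(cardholder travelling abroad | fraud alert) = 0.007882 / 0.159152 ≈ 0.050

With the extra evidence:
P(fraud alert | ¬genuine card theft) = 0.062·0.99 + 0.7655·0.01 = 0.061380 + 0.007655 = 0.069035
Restricting to configurations with cardholder travelling abroad present: 0.7655·0.01 = 0.007655.
Hence the posterior is 0.007655/0.069035 ≈ 0.111.
Ruling out genuine card theft raises the posterior on cardholder travelling abroad — the flip side of explaining away.

Pr(cardholder travelling abroad | fraud alert) ≈ 0.050; Pr(cardholder travelling abroad | fraud alert, ¬genuine card theft) ≈ 0.111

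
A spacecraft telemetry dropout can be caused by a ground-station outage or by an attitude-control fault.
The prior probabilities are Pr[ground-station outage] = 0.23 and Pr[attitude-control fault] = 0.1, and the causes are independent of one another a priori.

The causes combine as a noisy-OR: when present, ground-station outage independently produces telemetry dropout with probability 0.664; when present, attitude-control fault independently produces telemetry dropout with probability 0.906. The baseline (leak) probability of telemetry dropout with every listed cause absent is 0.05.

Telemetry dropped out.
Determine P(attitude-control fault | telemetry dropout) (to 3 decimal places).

P(attitude-control fault | telemetry dropout) ≈ 0.345

Under noisy-OR, P(telemetry dropout | causes) = 1 − (1−0.05)·∏(1−qᵢ) over the active causes.
By total probability over the 4 (ground-station outage, attitude-control fault) configurations:
  P(telemetry dropout) = 0.05×0.77×0.9 + 0.9107×0.77×0.1 + 0.6808×0.23×0.9 + 0.969995×0.23×0.1
        = 0.034650 + 0.070124 + 0.140926 + 0.022310 = 0.268010
Keeping only the attitude-control fault-present terms gives 0.092434, so
  P(attitude-control fault | telemetry dropout) = 0.092434 / 0.268010 ≈ 0.345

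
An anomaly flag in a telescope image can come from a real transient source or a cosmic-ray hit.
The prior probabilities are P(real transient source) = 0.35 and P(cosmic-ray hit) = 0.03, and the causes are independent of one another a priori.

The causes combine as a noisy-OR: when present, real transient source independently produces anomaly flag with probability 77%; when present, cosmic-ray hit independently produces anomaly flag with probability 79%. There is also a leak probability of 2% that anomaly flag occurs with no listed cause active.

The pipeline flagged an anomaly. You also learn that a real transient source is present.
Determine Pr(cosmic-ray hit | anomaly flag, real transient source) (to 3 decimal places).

Under noisy-OR, P(anomaly flag | causes) = 1 − (1−0.02)·∏(1−qᵢ) over the active causes.
Numerator (weight on configurations with cosmic-ray hit): 0.952666*0.03 = 0.028580
The normalizing constant is 0.7746*0.97 + 0.952666*0.03 = 0.779942
P(cosmic-ray hit | anomaly flag, real transient source) = 0.028580/0.779942 ≈ 0.037

Pr(cosmic-ray hit | anomaly flag, real transient source) ≈ 0.037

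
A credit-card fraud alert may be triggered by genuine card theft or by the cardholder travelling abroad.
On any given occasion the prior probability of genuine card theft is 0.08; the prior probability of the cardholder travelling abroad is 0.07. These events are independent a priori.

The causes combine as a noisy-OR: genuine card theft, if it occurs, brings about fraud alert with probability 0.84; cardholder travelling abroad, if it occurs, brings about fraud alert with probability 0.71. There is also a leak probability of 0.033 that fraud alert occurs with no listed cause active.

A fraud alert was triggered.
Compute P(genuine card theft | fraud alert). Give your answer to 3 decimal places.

P(genuine card theft | fraud alert) ≈ 0.478

Under noisy-OR, P(fraud alert | causes) = 1 − (1−0.033)·∏(1−qᵢ) over the active causes.
Enumerate the 4 (genuine card theft, cardholder travelling abroad) configurations and weight by the priors:
  P(fraud alert) = 0.033·0.92·0.93 + 0.71957·0.92·0.07 + 0.84528·0.08·0.93 + 0.955131·0.08·0.07
        = 0.028235 + 0.046340 + 0.062889 + 0.005349 = 0.142813
Keeping only the genuine card theft-present terms gives 0.068238, so
  P(genuine card theft | fraud alert) = 0.068238 / 0.142813 ≈ 0.478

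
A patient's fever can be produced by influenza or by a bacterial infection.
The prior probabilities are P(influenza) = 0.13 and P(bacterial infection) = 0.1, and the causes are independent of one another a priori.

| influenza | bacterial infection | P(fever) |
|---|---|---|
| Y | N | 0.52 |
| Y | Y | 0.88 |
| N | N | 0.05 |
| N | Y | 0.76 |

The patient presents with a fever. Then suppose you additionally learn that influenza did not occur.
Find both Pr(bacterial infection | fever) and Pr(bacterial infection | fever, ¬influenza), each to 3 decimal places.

Sum P(fever|·) weighted by the priors over the 4 (influenza, bacterial infection) configurations:
  P(fever) = 0.05·0.87·0.9 + 0.76·0.87·0.1 + 0.52·0.13·0.9 + 0.88·0.13·0.1
        = 0.039150 + 0.066120 + 0.060840 + 0.011440 = 0.177550
The terms with bacterial infection present sum to 0.077560, so
  P(bacterial infection | fever) = 0.077560 / 0.177550 ≈ 0.437

Now also conditioning on influenza≠true:
By total probability over both values of bacterial infection:
  P(fever | ¬influenza) = 0.05×0.9 + 0.76×0.1
        = 0.045000 + 0.076000 = 0.121000
The terms with bacterial infection present sum to 0.076000, so
  P(bacterial infection | fever, ¬influenza) = 0.076000 / 0.121000 ≈ 0.628

Pr(bacterial infection | fever) ≈ 0.437; Pr(bacterial infection | fever, ¬influenza) ≈ 0.628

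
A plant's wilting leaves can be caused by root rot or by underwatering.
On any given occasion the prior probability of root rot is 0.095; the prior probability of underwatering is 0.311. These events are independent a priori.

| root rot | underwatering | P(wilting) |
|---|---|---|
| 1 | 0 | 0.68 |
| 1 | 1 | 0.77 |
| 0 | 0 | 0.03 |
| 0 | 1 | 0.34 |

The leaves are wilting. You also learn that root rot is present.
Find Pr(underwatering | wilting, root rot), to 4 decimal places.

Pr(underwatering | wilting, root rot) ≈ 0.3382

By total probability over both values of underwatering:
  P(wilting | root rot) = 0.68·0.689 + 0.77·0.311
        = 0.468520 + 0.239470 = 0.707990
The terms with underwatering present sum to 0.239470, so
  P(underwatering | wilting, root rot) = 0.239470 / 0.707990 ≈ 0.3382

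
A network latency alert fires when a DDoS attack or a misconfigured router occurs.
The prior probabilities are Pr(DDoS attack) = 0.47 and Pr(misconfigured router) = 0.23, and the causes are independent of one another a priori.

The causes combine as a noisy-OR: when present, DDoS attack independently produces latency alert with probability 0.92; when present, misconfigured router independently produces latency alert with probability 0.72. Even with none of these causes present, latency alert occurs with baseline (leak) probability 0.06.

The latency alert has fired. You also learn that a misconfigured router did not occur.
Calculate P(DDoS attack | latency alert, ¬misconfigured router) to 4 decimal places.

Under noisy-OR, P(latency alert | causes) = 1 − (1−0.06)·∏(1−qᵢ) over the active causes.
Sum P(latency alert|·) weighted by the priors over both values of DDoS attack:
  P(latency alert | ¬misconfigured router) = 0.06×0.53 + 0.9248×0.47
        = 0.031800 + 0.434656 = 0.466456
The terms with DDoS attack present sum to 0.434656, so
  P(DDoS attack | latency alert, ¬misconfigured router) = 0.434656 / 0.466456 ≈ 0.9318

P(DDoS attack | latency alert, ¬misconfigured router) ≈ 0.9318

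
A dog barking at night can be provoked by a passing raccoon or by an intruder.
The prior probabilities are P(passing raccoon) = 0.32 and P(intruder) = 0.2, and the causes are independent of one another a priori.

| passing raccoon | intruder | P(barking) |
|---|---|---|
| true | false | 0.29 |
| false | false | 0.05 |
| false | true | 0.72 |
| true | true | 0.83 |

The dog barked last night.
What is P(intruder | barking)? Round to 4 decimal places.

P(intruder | barking) ≈ 0.5982

P(barking) = 0.05*0.68*0.8 + 0.72*0.68*0.2 + 0.29*0.32*0.8 + 0.83*0.32*0.2 = 0.027200 + 0.097920 + 0.074240 + 0.053120 = 0.252480
Of this, 0.151040 comes from 0.097920 + 0.053120 (the intruder=true cases).
So P(intruder | barking) = 0.151040/0.252480 ≈ 0.5982.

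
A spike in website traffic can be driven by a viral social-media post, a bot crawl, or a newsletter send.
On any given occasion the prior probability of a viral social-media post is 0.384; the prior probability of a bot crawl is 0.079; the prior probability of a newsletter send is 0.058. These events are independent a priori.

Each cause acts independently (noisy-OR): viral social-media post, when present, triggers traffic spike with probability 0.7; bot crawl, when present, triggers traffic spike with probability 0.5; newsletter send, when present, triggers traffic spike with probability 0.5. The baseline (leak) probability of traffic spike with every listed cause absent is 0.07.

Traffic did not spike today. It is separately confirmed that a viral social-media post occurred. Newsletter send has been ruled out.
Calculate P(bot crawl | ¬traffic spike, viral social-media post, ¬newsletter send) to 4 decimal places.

Under noisy-OR, P(traffic spike | causes) = 1 − (1−0.07)·∏(1−qᵢ) over the active causes.
By total probability over both values of bot crawl:
  P(¬traffic spike | viral social-media post, ¬newsletter send) = 0.279*0.921 + 0.1395*0.079
        = 0.256959 + 0.011021 = 0.267980
The terms with bot crawl present sum to 0.011021, so
  P(bot crawl | ¬traffic spike, viral social-media post, ¬newsletter send) = 0.011021 / 0.267980 ≈ 0.0411

P(bot crawl | ¬traffic spike, viral social-media post, ¬newsletter send) ≈ 0.0411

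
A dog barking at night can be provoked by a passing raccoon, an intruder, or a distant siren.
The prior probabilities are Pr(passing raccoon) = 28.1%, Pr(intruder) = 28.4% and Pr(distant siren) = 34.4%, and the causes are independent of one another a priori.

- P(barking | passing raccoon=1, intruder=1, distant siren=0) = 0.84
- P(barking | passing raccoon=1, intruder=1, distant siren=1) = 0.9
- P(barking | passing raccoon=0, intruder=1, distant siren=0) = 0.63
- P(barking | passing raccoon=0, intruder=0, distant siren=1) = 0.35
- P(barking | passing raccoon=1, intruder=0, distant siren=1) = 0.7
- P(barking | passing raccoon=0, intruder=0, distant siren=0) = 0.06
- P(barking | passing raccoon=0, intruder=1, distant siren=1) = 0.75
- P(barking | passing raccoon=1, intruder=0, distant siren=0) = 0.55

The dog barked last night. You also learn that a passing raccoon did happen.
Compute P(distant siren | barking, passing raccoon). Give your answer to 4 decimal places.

P(distant siren | barking, passing raccoon) ≈ 0.3856

P(barking | passing raccoon) = 0.55×0.716×0.656 + 0.7×0.716×0.344 + 0.84×0.284×0.656 + 0.9×0.284×0.344 = 0.258333 + 0.172413 + 0.156495 + 0.087926 = 0.675167
Of this, 0.260339 comes from 0.172413 + 0.087926 (the distant siren=true cases).
Hence the posterior is 0.260339/0.675167 ≈ 0.3856.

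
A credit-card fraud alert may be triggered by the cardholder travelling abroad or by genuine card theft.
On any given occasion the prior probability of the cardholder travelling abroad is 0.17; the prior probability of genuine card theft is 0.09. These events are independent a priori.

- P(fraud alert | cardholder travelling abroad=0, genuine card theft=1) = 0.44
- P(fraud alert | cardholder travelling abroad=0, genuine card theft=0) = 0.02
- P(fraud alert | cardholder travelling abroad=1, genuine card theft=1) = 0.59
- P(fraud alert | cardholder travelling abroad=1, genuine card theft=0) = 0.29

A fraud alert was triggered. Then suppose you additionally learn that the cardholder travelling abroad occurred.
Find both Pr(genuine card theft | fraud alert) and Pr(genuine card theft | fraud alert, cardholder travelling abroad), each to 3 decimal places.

P(fraud alert) = 0.02·0.83·0.91 + 0.44·0.83·0.09 + 0.29·0.17·0.91 + 0.59·0.17·0.09 = 0.015106 + 0.032868 + 0.044863 + 0.009027 = 0.101864
The genuine card theft-present share is 0.032868 + 0.009027 = 0.041895.
So P(genuine card theft | fraud alert) = 0.041895/0.101864 ≈ 0.411.

With the extra evidence:
Enumerate both values of genuine card theft and weight by the priors:
  P(fraud alert | cardholder travelling abroad) = 0.29*0.91 + 0.59*0.09
        = 0.263900 + 0.053100 = 0.317000
The terms with genuine card theft present sum to 0.053100, so
  P(genuine card theft | fraud alert, cardholder travelling abroad) = 0.053100 / 0.317000 ≈ 0.168
This is intercausal reasoning (explaining away): once cardholder travelling abroad accounts for the fraud alert, genuine card theft becomes less likely.

Pr(genuine card theft | fraud alert) ≈ 0.411; Pr(genuine card theft | fraud alert, cardholder travelling abroad) ≈ 0.168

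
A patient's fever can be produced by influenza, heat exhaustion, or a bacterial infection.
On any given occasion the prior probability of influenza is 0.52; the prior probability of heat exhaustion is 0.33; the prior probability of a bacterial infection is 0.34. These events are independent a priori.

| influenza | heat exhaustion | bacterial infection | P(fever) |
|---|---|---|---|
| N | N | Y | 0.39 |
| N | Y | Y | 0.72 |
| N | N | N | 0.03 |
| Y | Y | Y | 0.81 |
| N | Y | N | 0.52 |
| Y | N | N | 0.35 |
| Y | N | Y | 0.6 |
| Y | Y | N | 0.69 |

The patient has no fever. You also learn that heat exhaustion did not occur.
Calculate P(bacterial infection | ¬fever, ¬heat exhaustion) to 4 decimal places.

P(bacterial infection | ¬fever, ¬heat exhaustion) ≈ 0.2430

Sum P(¬fever|·) weighted by the priors over the 4 (influenza, bacterial infection) configurations:
  P(¬fever | ¬heat exhaustion) = 0.97·0.48·0.66 + 0.61·0.48·0.34 + 0.65·0.52·0.66 + 0.4·0.52·0.34
        = 0.307296 + 0.099552 + 0.223080 + 0.070720 = 0.700648
Configurations with bacterial infection contribute 0.170272, so
  P(bacterial infection | ¬fever, ¬heat exhaustion) = 0.170272 / 0.700648 ≈ 0.2430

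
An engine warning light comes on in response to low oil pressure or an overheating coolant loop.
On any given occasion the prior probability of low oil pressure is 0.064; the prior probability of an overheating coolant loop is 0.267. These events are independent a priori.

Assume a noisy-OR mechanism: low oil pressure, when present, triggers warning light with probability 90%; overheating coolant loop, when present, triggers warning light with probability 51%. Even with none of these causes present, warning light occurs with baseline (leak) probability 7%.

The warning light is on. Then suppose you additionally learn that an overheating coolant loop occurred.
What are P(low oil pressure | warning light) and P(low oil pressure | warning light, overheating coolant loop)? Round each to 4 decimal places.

P(low oil pressure | warning light) ≈ 0.2423; P(low oil pressure | warning light, overheating coolant loop) ≈ 0.1071

Under noisy-OR, P(warning light | causes) = 1 − (1−0.07)·∏(1−qᵢ) over the active causes.
By total probability over the 4 (low oil pressure, overheating coolant loop) configurations:
  P(warning light) = 0.07·0.936·0.733 + 0.5443·0.936·0.267 + 0.907·0.064·0.733 + 0.95443·0.064·0.267
        = 0.048026 + 0.136027 + 0.042549 + 0.016309 = 0.242911
Configurations with low oil pressure contribute 0.058858, so
  P(low oil pressure | warning light) = 0.058858 / 0.242911 ≈ 0.2423

Now also conditioning on overheating coolant loop=true:
P(warning light | overheating coolant loop) = 0.5443·0.936 + 0.95443·0.064 = 0.509465 + 0.061084 = 0.570549
Restricting to configurations with low oil pressure present: 0.95443·0.064 = 0.061084.
So P(low oil pressure | warning light, overheating coolant loop) = 0.061084/0.570549 ≈ 0.1071.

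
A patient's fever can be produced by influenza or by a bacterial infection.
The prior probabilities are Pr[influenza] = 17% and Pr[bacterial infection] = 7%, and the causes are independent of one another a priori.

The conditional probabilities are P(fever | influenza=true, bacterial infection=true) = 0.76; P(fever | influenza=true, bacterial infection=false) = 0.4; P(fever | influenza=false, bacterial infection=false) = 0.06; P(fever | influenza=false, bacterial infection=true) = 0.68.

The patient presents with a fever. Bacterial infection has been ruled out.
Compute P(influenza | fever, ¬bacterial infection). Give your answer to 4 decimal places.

P(influenza | fever, ¬bacterial infection) ≈ 0.5772

Sum P(fever|·) weighted by the priors over both values of influenza:
  P(fever | ¬bacterial infection) = 0.06*0.83 + 0.4*0.17
        = 0.049800 + 0.068000 = 0.117800
Keeping only the influenza-present terms gives 0.068000, so
  P(influenza | fever, ¬bacterial infection) = 0.068000 / 0.117800 ≈ 0.5772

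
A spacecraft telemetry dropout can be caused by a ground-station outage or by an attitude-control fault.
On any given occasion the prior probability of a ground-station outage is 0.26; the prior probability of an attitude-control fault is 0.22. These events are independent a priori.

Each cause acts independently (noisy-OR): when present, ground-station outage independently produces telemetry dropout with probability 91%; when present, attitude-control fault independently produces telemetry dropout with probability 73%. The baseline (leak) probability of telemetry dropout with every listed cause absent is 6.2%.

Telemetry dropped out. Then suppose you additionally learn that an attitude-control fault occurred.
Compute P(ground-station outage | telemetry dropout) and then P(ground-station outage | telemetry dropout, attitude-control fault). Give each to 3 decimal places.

P(ground-station outage | telemetry dropout) ≈ 0.606; P(ground-station outage | telemetry dropout, attitude-control fault) ≈ 0.315

Under noisy-OR, P(telemetry dropout | causes) = 1 − (1−0.062)·∏(1−qᵢ) over the active causes.
Enumerate the 4 (ground-station outage, attitude-control fault) configurations and weight by the priors:
  P(telemetry dropout) = 0.062*0.74*0.78 + 0.74674*0.74*0.22 + 0.91558*0.26*0.78 + 0.977207*0.26*0.22
        = 0.035786 + 0.121569 + 0.185680 + 0.055896 = 0.398931
The terms with ground-station outage present sum to 0.241576, so
  P(ground-station outage | telemetry dropout) = 0.241576 / 0.398931 ≈ 0.606

Now condition on the additional information:
Numerator (weight on configurations with ground-station outage): 0.977207*0.26 = 0.254074
The normalizing constant is 0.74674*0.74 + 0.977207*0.26 = 0.806662
P(ground-station outage | telemetry dropout, attitude-control fault) = 0.254074/0.806662 ≈ 0.315
This is intercausal reasoning (explaining away): once attitude-control fault accounts for the telemetry dropout, ground-station outage becomes less likely.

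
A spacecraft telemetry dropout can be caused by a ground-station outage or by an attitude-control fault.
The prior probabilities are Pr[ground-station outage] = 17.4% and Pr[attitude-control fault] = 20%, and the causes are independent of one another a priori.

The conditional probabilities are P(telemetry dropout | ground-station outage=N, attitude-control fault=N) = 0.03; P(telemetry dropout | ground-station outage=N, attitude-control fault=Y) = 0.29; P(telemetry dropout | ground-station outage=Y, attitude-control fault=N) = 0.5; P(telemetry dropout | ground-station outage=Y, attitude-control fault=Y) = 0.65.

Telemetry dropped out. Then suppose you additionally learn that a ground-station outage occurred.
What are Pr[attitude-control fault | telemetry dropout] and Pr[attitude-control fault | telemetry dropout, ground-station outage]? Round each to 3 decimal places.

Pr[attitude-control fault | telemetry dropout] ≈ 0.441; Pr[attitude-control fault | telemetry dropout, ground-station outage] ≈ 0.245

Enumerate the 4 (ground-station outage, attitude-control fault) configurations and weight by the priors:
  P(telemetry dropout) = 0.03·0.826·0.8 + 0.29·0.826·0.2 + 0.5·0.174·0.8 + 0.65·0.174·0.2
        = 0.019824 + 0.047908 + 0.069600 + 0.022620 = 0.159952
The terms with attitude-control fault present sum to 0.070528, so
  P(attitude-control fault | telemetry dropout) = 0.070528 / 0.159952 ≈ 0.441

Now condition on the additional information:
By total probability over both values of attitude-control fault:
  P(telemetry dropout | ground-station outage) = 0.5·0.8 + 0.65·0.2
        = 0.400000 + 0.130000 = 0.530000
Keeping only the attitude-control fault-present terms gives 0.130000, so
  P(attitude-control fault | telemetry dropout, ground-station outage) = 0.130000 / 0.530000 ≈ 0.245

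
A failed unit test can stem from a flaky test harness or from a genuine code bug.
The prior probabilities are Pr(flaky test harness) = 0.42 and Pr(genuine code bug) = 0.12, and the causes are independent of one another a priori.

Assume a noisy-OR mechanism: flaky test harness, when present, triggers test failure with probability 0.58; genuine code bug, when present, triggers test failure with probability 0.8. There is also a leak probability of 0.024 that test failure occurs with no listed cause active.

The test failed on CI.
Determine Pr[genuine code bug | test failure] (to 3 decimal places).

Under noisy-OR, P(test failure | causes) = 1 − (1−0.024)·∏(1−qᵢ) over the active causes.
Sum P(test failure|·) weighted by the priors over the 4 (flaky test harness, genuine code bug) configurations:
  P(test failure) = 0.024×0.58×0.88 + 0.8048×0.58×0.12 + 0.59008×0.42×0.88 + 0.918016×0.42×0.12
        = 0.012250 + 0.056014 + 0.218094 + 0.046268 = 0.332626
Configurations with genuine code bug contribute 0.102282, so
  P(genuine code bug | test failure) = 0.102282 / 0.332626 ≈ 0.307

Pr[genuine code bug | test failure] ≈ 0.307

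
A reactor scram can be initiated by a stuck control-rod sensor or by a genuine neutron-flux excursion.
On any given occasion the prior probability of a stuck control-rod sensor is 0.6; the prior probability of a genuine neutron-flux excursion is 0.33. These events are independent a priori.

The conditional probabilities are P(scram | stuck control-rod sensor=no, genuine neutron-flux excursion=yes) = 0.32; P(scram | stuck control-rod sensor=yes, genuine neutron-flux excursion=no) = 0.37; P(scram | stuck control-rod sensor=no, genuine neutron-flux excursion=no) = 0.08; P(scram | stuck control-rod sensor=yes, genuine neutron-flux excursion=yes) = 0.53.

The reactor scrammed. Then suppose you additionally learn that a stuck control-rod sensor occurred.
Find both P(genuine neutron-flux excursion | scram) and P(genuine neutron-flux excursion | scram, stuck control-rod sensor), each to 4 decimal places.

For the numerator, keep only genuine neutron-flux excursion=true terms: 0.042240 + 0.104940 = 0.147180
Denominator P(scram): 0.08×0.4×0.67 + 0.32×0.4×0.33 + 0.37×0.6×0.67 + 0.53×0.6×0.33 = 0.317360
P(genuine neutron-flux excursion | scram) = 0.147180/0.317360 ≈ 0.4638

With the extra evidence:
Weight on genuine neutron-flux excursion=true, given the evidence: 0.53*0.33 = 0.174900
Normalizer over all consistent configurations: 0.37*0.67 + 0.53*0.33 = 0.422800
P(genuine neutron-flux excursion | scram, stuck control-rod sensor) = 0.174900/0.422800 ≈ 0.4137
Conditioning on stuck control-rod sensor lowers the posterior on genuine neutron-flux excursion: the classic explaining-away effect in a common-effect structure.

P(genuine neutron-flux excursion | scram) ≈ 0.4638; P(genuine neutron-flux excursion | scram, stuck control-rod sensor) ≈ 0.4137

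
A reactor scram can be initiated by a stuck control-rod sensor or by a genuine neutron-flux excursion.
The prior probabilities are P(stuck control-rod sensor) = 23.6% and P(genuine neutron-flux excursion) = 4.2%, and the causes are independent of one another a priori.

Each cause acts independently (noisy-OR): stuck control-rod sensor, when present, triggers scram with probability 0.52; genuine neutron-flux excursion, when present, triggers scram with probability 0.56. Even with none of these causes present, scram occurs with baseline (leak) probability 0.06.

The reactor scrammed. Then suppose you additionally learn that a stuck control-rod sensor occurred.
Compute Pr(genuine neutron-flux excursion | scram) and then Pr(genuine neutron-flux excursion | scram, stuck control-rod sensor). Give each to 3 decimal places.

Pr(genuine neutron-flux excursion | scram) ≈ 0.137; Pr(genuine neutron-flux excursion | scram, stuck control-rod sensor) ≈ 0.060

Under noisy-OR, P(scram | causes) = 1 − (1−0.06)·∏(1−qᵢ) over the active causes.
For the numerator, keep only genuine neutron-flux excursion=true terms: 0.018816 + 0.007944 = 0.026760
The normalizing constant is 0.06*0.764*0.958 + 0.5864*0.764*0.042 + 0.5488*0.236*0.958 + 0.801472*0.236*0.042 = 0.194752
Posterior = 0.026760 / 0.194752 ≈ 0.137

With the extra evidence:
P(scram | stuck control-rod sensor) = 0.5488×0.958 + 0.801472×0.042 = 0.525750 + 0.033662 = 0.559412
The genuine neutron-flux excursion-present share is 0.801472×0.042 = 0.033662.
P(genuine neutron-flux excursion | scram, stuck control-rod sensor) = 0.033662 / 0.559412 ≈ 0.060
This is intercausal reasoning (explaining away): once stuck control-rod sensor accounts for the scram, genuine neutron-flux excursion becomes less likely.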